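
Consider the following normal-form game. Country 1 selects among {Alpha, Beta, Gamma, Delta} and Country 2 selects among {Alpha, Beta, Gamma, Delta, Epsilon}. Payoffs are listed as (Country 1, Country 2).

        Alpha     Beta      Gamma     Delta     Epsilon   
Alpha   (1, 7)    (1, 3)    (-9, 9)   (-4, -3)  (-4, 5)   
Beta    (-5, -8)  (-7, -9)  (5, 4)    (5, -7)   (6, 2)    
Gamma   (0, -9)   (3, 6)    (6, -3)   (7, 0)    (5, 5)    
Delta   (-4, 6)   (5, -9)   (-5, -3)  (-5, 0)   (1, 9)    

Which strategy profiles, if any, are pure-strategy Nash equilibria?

Check mutual best responses: a cell is a NE iff neither player can gain by unilaterally deviating.
Country 1's best responses — vs Alpha: Alpha (payoff 1); vs Beta: Delta (payoff 5); vs Gamma: Gamma (payoff 6); vs Delta: Gamma (payoff 7); vs Epsilon: Beta (payoff 6).
Country 2's best responses — vs Alpha: Gamma (payoff 9); vs Beta: Gamma (payoff 4); vs Gamma: Beta (payoff 6); vs Delta: Epsilon (payoff 9).
No cell has both players best-responding. For instance, Country 1's best reply to Epsilon is Beta, but against Beta Country 2 prefers Gamma over Epsilon.

None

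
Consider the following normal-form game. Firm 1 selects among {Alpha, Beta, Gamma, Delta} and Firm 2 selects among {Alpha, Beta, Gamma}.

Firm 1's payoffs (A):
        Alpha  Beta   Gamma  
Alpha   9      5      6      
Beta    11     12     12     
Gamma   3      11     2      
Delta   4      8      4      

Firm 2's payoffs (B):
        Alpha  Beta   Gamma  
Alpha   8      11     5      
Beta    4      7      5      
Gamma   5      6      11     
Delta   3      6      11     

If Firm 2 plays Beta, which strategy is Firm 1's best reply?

Beta

With Firm 2 fixed at Beta, Firm 1's payoffs are: Alpha → 5, Beta → 12, Gamma → 11, Delta → 8.
The maximum is 12, achieved by Beta.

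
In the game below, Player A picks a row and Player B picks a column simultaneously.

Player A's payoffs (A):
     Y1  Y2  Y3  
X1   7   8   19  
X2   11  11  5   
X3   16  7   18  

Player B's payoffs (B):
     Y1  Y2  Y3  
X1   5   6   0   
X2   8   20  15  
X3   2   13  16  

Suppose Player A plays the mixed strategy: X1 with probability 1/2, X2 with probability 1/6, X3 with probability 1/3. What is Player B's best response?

Compute Player B's expected payoff from each pure strategy against the given mix.
Y1: (1/2)·5 + (1/6)·8 + (1/3)·2 = 9/2
Y2: (1/2)·6 + (1/6)·20 + (1/3)·13 = 32/3
Y3: (1/2)·0 + (1/6)·15 + (1/3)·16 = 47/6
Highest expected payoff is 32/3, from Y2.

Y2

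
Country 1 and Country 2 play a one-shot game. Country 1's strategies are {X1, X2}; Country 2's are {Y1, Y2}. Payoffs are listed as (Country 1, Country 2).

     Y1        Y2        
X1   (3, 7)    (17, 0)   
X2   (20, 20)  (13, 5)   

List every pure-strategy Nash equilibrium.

(X2, Y1)

A profile is a Nash equilibrium when each player is best-responding to the other.
Country 1's best responses — vs Y1: X2 (payoff 20); vs Y2: X1 (payoff 17).
Country 2's best responses — vs X1: Y1 (payoff 7); vs X2: Y1 (payoff 20).
The only mutual best response is (X2, Y1); neither player gains by switching there.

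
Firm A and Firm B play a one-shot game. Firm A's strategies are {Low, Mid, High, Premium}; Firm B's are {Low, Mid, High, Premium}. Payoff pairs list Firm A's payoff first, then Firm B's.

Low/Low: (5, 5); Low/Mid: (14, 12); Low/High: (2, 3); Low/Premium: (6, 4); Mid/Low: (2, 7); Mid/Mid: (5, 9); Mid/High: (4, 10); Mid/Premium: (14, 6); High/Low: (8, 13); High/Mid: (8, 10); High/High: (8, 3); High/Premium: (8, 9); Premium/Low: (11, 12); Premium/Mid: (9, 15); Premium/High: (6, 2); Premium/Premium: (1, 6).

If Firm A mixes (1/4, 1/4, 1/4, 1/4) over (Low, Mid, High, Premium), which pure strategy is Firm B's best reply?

Mid

Compute Firm B's expected payoff from each pure strategy against the given mix.
Low: (1/4)·5 + (1/4)·7 + (1/4)·13 + (1/4)·12 = 37/4
Mid: (1/4)·12 + (1/4)·9 + (1/4)·10 + (1/4)·15 = 23/2
High: (1/4)·3 + (1/4)·10 + (1/4)·3 + (1/4)·2 = 9/2
Premium: (1/4)·4 + (1/4)·6 + (1/4)·9 + (1/4)·6 = 25/4
Highest expected payoff is 23/2, from Mid.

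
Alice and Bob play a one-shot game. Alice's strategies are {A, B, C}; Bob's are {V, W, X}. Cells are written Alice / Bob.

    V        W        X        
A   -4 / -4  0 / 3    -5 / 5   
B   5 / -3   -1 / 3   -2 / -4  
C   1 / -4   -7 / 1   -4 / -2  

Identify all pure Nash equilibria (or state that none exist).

Find each player's best response to every opponent strategy; NE are the intersections.
Alice's best responses — vs V: B (payoff 5); vs W: A (payoff 0); vs X: B (payoff -2).
Bob's best responses — vs A: X (payoff 5); vs B: W (payoff 3); vs C: W (payoff 1).
No cell has both players best-responding. For instance, Alice's best reply to X is B, but against B Bob prefers W over X.

No pure-strategy Nash equilibrium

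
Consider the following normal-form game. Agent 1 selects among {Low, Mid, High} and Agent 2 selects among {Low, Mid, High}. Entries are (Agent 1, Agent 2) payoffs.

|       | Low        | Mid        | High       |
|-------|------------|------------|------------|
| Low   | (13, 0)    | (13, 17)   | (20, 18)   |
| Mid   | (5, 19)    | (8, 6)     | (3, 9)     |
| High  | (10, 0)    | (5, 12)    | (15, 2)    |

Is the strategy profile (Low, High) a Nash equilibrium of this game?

Yes

Holding Agent 2 at High: Agent 1 gets 20 from Low, versus 3 from Mid, 15 from High. No profitable deviation for Agent 1.
Holding Agent 1 at Low: Agent 2 gets 18 from High, versus 0 from Low, 17 from Mid. No profitable deviation for Agent 2 either.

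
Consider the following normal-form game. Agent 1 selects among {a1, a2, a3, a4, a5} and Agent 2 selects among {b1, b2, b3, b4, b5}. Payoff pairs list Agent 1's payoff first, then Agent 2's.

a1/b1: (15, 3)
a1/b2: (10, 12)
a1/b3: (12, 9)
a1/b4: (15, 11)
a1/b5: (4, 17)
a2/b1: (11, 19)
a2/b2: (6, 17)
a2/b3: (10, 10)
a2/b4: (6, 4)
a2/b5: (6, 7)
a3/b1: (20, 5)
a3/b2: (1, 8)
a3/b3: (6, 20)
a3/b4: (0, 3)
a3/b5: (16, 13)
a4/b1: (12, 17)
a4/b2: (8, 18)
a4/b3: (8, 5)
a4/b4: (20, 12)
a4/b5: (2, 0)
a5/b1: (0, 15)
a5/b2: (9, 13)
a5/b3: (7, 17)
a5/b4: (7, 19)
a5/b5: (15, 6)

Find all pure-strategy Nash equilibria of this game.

None

Check mutual best responses: a cell is a NE iff neither player can gain by unilaterally deviating.
Agent 1's best responses — vs b1: a3 (payoff 20); vs b2: a1 (payoff 10); vs b3: a1 (payoff 12); vs b4: a4 (payoff 20); vs b5: a3 (payoff 16).
Agent 2's best responses — vs a1: b5 (payoff 17); vs a2: b1 (payoff 19); vs a3: b3 (payoff 20); vs a4: b2 (payoff 18); vs a5: b4 (payoff 19).
No cell has both players best-responding. For instance, Agent 1's best reply to b2 is a1, but against a1 Agent 2 prefers b5 over b2.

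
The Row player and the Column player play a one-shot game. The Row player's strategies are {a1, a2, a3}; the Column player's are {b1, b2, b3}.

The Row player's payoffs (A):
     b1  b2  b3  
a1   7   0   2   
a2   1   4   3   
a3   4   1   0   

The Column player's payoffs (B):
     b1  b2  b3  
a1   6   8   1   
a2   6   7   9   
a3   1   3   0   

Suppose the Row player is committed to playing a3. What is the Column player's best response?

With the Row player fixed at a3, the Column player's payoffs are: b1 → 1, b2 → 3, b3 → 0.
The maximum is 3, achieved by b2.

b2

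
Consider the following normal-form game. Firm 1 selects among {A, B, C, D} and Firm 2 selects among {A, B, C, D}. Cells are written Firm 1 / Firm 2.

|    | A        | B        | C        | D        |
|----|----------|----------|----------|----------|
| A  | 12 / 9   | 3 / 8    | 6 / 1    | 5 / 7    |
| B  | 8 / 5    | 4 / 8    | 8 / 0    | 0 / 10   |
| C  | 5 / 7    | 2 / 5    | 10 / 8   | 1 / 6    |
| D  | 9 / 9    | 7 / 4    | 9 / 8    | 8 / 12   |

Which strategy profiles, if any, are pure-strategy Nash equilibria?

Find each player's best response to every opponent strategy; NE are the intersections.
Firm 1's best responses — vs A: A (payoff 12); vs B: D (payoff 7); vs C: C (payoff 10); vs D: D (payoff 8).
Firm 2's best responses — vs A: A (payoff 9); vs B: D (payoff 10); vs C: C (payoff 8); vs D: D (payoff 12).
Mutual best responses occur at (A, A), (C, C), and (D, D); at each, neither player gains by switching.

(A, A), (C, C), and (D, D)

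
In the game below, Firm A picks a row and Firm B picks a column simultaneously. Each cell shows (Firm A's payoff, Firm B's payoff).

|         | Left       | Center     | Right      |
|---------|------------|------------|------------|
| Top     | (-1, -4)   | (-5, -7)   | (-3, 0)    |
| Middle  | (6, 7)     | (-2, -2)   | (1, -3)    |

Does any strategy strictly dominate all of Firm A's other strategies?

Middle

A strategy is strictly dominant if it gives Firm A a strictly higher payoff than every other strategy, against every choice by the opponent.
Middle strictly dominates: vs Left: 6 > -1; vs Center: -2 > -5; vs Right: 1 > -3.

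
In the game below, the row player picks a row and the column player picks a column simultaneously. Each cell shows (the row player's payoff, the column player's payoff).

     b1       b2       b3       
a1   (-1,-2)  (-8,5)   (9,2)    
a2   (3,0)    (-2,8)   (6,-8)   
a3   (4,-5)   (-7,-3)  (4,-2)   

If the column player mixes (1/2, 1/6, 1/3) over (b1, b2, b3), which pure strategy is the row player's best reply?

a2

The row player's best reply maximizes expected payoff against the mix.
a1: (1/2)·(-1) + (1/6)·(-8) + (1/3)·9 = 7/6
a2: (1/2)·3 + (1/6)·(-2) + (1/3)·6 = 19/6
a3: (1/2)·4 + (1/6)·(-7) + (1/3)·4 = 13/6
Highest expected payoff is 19/6, from a2.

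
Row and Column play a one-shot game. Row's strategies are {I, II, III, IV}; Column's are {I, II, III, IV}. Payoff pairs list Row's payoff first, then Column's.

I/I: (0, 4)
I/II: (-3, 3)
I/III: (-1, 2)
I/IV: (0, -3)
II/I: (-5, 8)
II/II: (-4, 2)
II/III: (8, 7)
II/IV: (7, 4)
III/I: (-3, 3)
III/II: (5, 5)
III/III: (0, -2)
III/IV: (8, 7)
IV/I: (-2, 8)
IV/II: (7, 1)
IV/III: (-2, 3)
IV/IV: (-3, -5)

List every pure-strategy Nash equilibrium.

(I, I) and (III, IV)

Find each player's best response to every opponent strategy; NE are the intersections.
Row's best responses — vs I: I (payoff 0); vs II: IV (payoff 7); vs III: II (payoff 8); vs IV: III (payoff 8).
Column's best responses — vs I: I (payoff 4); vs II: I (payoff 8); vs III: IV (payoff 7); vs IV: I (payoff 8).
Mutual best responses occur at (I, I) and (III, IV); at each, neither player gains by switching.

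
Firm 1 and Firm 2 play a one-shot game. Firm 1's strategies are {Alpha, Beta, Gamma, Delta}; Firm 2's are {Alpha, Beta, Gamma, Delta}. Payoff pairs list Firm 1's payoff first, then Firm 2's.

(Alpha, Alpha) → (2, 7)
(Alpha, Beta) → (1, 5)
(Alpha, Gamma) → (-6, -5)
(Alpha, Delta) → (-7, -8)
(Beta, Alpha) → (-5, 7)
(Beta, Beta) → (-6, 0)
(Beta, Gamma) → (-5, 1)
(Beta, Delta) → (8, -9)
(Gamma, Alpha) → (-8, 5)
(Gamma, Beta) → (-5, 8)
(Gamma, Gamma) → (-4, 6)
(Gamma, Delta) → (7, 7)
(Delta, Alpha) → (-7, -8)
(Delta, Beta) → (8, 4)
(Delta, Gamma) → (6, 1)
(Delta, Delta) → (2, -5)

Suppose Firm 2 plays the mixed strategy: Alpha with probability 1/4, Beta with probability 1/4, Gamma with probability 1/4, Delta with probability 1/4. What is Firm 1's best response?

Delta

Compute Firm 1's expected payoff from each pure strategy against the given mix.
Alpha: (1/4)·2 + (1/4)·1 + (1/4)·(-6) + (1/4)·(-7) = -5/2
Beta: (1/4)·(-5) + (1/4)·(-6) + (1/4)·(-5) + (1/4)·8 = -2
Gamma: (1/4)·(-8) + (1/4)·(-5) + (1/4)·(-4) + (1/4)·7 = -5/2
Delta: (1/4)·(-7) + (1/4)·8 + (1/4)·6 + (1/4)·2 = 9/4
Highest expected payoff is 9/4, from Delta.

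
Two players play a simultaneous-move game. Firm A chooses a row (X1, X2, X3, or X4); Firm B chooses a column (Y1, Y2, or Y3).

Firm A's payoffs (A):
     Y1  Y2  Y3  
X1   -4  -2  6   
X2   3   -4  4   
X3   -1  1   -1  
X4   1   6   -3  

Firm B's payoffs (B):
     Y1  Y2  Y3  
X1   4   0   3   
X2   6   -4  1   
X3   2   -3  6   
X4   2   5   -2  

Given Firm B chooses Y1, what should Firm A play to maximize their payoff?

X2

With Firm B fixed at Y1, Firm A's payoffs are: X1 → -4, X2 → 3, X3 → -1, X4 → 1.
The maximum is 3, achieved by X2.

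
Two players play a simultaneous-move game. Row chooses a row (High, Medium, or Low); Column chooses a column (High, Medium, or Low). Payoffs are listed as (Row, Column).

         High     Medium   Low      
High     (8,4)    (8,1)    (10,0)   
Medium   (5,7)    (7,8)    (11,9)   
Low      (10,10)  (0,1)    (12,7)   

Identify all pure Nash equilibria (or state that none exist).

(Low, High)

Find each player's best response to every opponent strategy; NE are the intersections.
Row's best responses — vs High: Low (payoff 10); vs Medium: High (payoff 8); vs Low: Low (payoff 12).
Column's best responses — vs High: High (payoff 4); vs Medium: Low (payoff 9); vs Low: High (payoff 10).
The only mutual best response is (Low, High); neither player gains by switching there.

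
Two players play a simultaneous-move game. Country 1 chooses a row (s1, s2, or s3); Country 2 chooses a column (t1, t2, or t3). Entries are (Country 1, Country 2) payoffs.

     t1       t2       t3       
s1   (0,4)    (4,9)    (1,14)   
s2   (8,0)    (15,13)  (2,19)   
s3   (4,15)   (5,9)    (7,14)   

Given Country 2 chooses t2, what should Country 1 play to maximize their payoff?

s2

With Country 2 fixed at t2, Country 1's payoffs are: s1 → 4, s2 → 15, s3 → 5.
The maximum is 15, achieved by s2.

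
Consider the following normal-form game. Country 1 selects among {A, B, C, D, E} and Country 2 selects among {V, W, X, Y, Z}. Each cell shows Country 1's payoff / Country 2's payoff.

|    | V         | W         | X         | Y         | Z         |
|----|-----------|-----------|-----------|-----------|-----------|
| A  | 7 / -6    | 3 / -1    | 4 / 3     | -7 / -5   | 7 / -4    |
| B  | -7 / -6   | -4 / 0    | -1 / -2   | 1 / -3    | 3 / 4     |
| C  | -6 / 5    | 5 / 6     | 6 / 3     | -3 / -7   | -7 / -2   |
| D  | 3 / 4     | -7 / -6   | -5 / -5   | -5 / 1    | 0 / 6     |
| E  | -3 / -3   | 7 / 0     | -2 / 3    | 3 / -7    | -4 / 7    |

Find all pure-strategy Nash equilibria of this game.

None

Check mutual best responses: a cell is a NE iff neither player can gain by unilaterally deviating.
Country 1's best responses — vs V: A (payoff 7); vs W: E (payoff 7); vs X: C (payoff 6); vs Y: E (payoff 3); vs Z: A (payoff 7).
Country 2's best responses — vs A: X (payoff 3); vs B: Z (payoff 4); vs C: W (payoff 6); vs D: Z (payoff 6); vs E: Z (payoff 7).
No cell has both players best-responding. For instance, Country 1's best reply to W is E, but against E Country 2 prefers Z over W.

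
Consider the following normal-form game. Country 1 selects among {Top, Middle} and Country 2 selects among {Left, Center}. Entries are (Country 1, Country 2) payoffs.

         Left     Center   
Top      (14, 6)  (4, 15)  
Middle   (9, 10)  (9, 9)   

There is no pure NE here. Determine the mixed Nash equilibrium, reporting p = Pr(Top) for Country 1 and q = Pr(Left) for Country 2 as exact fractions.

Each player's mixing probability is pinned down by making the *other* player indifferent.
Country 2 indifferent between Left and Center: p·6 + (1−p)·10 = p·15 + (1−p)·9 ⟹ 10 + (-4)p = 9 + 6p ⟹ p = 1/10.
Country 1 indifferent between Top and Middle: q·14 + (1−q)·4 = q·9 + (1−q)·9 ⟹ 4 + 10q = 9 + 0q ⟹ q = 1/2.

p = 1/10, q = 1/2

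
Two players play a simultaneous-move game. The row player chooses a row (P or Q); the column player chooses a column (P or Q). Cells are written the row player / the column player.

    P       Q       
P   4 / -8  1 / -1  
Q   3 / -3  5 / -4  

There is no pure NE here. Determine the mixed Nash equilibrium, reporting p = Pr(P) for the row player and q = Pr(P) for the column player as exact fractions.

In a mixed NE each player is indifferent between their pure strategies, so the opponent's mix sets the indifference.
The column player indifferent between P and Q: p·(-8) + (1−p)·(-3) = p·(-1) + (1−p)·(-4) ⟹ (-3) + (-5)p = (-4) + 3p ⟹ p = 1/8.
The row player indifferent between P and Q: q·4 + (1−q)·1 = q·3 + (1−q)·5 ⟹ 1 + 3q = 5 + (-2)q ⟹ q = 4/5.

p = 1/8, q = 4/5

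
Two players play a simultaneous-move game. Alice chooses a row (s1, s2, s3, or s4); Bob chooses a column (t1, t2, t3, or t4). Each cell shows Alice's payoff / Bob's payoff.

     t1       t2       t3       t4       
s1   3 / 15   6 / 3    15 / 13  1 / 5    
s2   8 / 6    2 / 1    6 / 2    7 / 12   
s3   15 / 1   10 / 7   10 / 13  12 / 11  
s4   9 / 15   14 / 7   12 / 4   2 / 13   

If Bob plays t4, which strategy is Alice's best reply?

With Bob fixed at t4, Alice's payoffs are: s1 → 1, s2 → 7, s3 → 12, s4 → 2.
The maximum is 12, achieved by s3.

s3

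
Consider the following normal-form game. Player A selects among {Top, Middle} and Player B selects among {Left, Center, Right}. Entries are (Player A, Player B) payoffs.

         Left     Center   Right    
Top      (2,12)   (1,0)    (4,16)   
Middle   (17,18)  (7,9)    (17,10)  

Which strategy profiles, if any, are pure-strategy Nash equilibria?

Find each player's best response to every opponent strategy; NE are the intersections.
Player A's best responses — vs Left: Middle (payoff 17); vs Center: Middle (payoff 7); vs Right: Middle (payoff 17).
Player B's best responses — vs Top: Right (payoff 16); vs Middle: Left (payoff 18).
The only mutual best response is (Middle, Left); neither player gains by switching there.

(Middle, Left)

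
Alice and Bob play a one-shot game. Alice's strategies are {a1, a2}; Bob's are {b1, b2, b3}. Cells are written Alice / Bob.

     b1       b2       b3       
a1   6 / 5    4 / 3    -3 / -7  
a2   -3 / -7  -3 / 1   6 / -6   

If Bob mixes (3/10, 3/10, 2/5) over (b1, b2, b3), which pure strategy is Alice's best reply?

Compute Alice's expected payoff from each pure strategy against the given mix.
a1: (3/10)·6 + (3/10)·4 + (2/5)·(-3) = 9/5
a2: (3/10)·(-3) + (3/10)·(-3) + (2/5)·6 = 3/5
Highest expected payoff is 9/5, from a1.

a1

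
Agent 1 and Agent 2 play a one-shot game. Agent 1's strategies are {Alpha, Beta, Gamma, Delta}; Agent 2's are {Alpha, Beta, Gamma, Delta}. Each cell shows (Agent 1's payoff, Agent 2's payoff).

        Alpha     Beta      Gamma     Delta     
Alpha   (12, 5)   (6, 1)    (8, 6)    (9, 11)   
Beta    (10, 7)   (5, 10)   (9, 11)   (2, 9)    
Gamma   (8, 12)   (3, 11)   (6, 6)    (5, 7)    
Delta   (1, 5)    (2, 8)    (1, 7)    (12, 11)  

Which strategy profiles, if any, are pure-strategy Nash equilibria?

(Beta, Gamma) and (Delta, Delta)

Check mutual best responses: a cell is a NE iff neither player can gain by unilaterally deviating.
Agent 1's best responses — vs Alpha: Alpha (payoff 12); vs Beta: Alpha (payoff 6); vs Gamma: Beta (payoff 9); vs Delta: Delta (payoff 12).
Agent 2's best responses — vs Alpha: Delta (payoff 11); vs Beta: Gamma (payoff 11); vs Gamma: Alpha (payoff 12); vs Delta: Delta (payoff 11).
Mutual best responses occur at (Beta, Gamma) and (Delta, Delta); at each, neither player gains by switching.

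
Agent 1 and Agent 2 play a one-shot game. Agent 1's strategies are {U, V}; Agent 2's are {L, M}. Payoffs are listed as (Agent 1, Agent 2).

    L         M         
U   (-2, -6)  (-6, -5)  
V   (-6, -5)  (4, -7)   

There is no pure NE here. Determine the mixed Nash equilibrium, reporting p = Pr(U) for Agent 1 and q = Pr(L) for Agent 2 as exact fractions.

p = 2/3, q = 5/7

In a mixed NE each player is indifferent between their pure strategies, so the opponent's mix sets the indifference.
Agent 2 indifferent between L and M: p·(-6) + (1−p)·(-5) = p·(-5) + (1−p)·(-7) ⟹ (-5) + (-1)p = (-7) + 2p ⟹ p = 2/3.
Agent 1 indifferent between U and V: q·(-2) + (1−q)·(-6) = q·(-6) + (1−q)·4 ⟹ (-6) + 4q = 4 + (-10)q ⟹ q = 5/7.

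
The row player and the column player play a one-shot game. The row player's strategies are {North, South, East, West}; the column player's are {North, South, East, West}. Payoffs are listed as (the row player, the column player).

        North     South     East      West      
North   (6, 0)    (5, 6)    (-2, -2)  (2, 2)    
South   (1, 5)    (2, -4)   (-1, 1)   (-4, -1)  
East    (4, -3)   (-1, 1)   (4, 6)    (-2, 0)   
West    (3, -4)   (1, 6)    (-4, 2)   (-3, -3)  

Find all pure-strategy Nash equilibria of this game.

Check mutual best responses: a cell is a NE iff neither player can gain by unilaterally deviating.
The row player's best responses — vs North: North (payoff 6); vs South: North (payoff 5); vs East: East (payoff 4); vs West: North (payoff 2).
The column player's best responses — vs North: South (payoff 6); vs South: North (payoff 5); vs East: East (payoff 6); vs West: South (payoff 6).
Mutual best responses occur at (North, South) and (East, East); at each, neither player gains by switching.

(North, South) and (East, East)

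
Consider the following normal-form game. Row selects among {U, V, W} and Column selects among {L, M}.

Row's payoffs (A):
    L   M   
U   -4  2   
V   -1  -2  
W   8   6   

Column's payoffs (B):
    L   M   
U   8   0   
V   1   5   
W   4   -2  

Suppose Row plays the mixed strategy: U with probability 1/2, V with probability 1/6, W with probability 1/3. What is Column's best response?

Column's best reply maximizes expected payoff against the mix.
L: (1/2)·8 + (1/6)·1 + (1/3)·4 = 11/2
M: (1/2)·0 + (1/6)·5 + (1/3)·(-2) = 1/6
Highest expected payoff is 11/2, from L.

L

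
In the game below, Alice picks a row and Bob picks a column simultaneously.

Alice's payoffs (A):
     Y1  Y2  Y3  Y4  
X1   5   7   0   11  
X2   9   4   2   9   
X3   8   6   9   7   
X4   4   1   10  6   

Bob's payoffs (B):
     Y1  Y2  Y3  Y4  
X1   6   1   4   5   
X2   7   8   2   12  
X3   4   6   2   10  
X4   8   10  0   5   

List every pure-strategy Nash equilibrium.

A profile is a Nash equilibrium when each player is best-responding to the other.
Alice's best responses — vs Y1: X2 (payoff 9); vs Y2: X1 (payoff 7); vs Y3: X4 (payoff 10); vs Y4: X1 (payoff 11).
Bob's best responses — vs X1: Y1 (payoff 6); vs X2: Y4 (payoff 12); vs X3: Y4 (payoff 10); vs X4: Y2 (payoff 10).
No cell has both players best-responding. For instance, Alice's best reply to Y4 is X1, but against X1 Bob prefers Y1 over Y4.

No pure-strategy Nash equilibrium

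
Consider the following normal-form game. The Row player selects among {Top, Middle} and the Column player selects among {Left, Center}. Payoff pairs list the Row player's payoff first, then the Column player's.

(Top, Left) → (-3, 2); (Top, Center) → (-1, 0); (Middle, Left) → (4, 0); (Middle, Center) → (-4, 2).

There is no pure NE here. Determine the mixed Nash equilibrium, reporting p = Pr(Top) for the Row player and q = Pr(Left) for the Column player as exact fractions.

Each player's mixing probability is pinned down by making the *other* player indifferent.
The Column player indifferent between Left and Center: p·2 + (1−p)·0 = p·0 + (1−p)·2 ⟹ 0 + 2p = 2 + (-2)p ⟹ p = 1/2.
The Row player indifferent between Top and Middle: q·(-3) + (1−q)·(-1) = q·4 + (1−q)·(-4) ⟹ (-1) + (-2)q = (-4) + 8q ⟹ q = 3/10.

p = 1/2, q = 3/10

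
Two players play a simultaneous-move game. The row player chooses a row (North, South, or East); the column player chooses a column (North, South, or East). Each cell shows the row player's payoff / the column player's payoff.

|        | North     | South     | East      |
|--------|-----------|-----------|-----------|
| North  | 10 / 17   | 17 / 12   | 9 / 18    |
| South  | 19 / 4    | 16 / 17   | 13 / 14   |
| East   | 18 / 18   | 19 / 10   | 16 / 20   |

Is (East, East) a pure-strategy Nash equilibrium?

Yes

Holding the column player at East: the row player gets 16 from East, versus 9 from North, 13 from South. No profitable deviation for the row player.
Holding the row player at East: the column player gets 20 from East, versus 18 from North, 10 from South. No profitable deviation for the column player either.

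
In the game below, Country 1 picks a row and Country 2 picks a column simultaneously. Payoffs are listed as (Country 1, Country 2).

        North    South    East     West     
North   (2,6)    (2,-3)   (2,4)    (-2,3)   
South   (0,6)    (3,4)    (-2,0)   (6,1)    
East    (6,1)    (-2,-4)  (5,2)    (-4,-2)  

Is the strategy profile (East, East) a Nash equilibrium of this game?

Yes

Holding Country 2 at East: Country 1 gets 5 from East, versus 2 from North, -2 from South. No profitable deviation for Country 1.
Holding Country 1 at East: Country 2 gets 2 from East, versus 1 from North, -4 from South, -2 from West. No profitable deviation for Country 2 either.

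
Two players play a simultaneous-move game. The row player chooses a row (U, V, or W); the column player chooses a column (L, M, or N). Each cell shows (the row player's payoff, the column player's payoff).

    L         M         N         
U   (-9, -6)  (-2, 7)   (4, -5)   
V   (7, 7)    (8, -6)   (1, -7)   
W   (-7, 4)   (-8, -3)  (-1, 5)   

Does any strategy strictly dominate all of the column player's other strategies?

Check whether one of the column player's strategies beats all alternatives regardless of what the opponent does.
L is not dominant: against U, M gives 7 > -6.
M is not dominant: against V, L gives 7 > -6.
N is not dominant: against U, M gives 7 > -5.
No single strategy is best against every opponent action.

No strictly dominant strategy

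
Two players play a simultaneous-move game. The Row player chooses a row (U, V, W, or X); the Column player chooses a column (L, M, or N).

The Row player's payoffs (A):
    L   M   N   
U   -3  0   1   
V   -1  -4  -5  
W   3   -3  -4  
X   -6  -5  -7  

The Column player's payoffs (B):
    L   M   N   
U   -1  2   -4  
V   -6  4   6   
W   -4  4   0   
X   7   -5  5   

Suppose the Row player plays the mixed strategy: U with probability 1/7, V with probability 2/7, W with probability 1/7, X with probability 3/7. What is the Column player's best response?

N

The Column player's best reply maximizes expected payoff against the mix.
L: (1/7)·(-1) + (2/7)·(-6) + (1/7)·(-4) + (3/7)·7 = 4/7
M: (1/7)·2 + (2/7)·4 + (1/7)·4 + (3/7)·(-5) = -1/7
N: (1/7)·(-4) + (2/7)·6 + (1/7)·0 + (3/7)·5 = 23/7
Highest expected payoff is 23/7, from N.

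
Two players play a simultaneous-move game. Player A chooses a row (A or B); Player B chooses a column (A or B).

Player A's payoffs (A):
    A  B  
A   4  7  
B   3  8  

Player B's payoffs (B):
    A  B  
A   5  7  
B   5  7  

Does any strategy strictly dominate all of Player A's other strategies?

None

Check whether one of Player A's strategies beats all alternatives regardless of what the opponent does.
A is not dominant: against B, B gives 8 > 7.
B is not dominant: against A, A gives 4 > 3.
No single strategy is best against every opponent action.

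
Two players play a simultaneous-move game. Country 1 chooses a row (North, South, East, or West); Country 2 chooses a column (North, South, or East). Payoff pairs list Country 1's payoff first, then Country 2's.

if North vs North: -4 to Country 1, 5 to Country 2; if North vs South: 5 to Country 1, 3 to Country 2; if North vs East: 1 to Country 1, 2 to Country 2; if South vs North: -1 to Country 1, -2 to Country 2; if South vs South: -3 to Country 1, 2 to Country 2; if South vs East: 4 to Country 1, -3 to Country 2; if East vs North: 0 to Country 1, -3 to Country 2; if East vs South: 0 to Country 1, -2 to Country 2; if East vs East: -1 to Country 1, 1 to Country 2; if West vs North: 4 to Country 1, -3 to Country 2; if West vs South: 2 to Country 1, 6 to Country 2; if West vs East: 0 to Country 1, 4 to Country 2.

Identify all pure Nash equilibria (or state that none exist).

No pure-strategy Nash equilibrium

Check mutual best responses: a cell is a NE iff neither player can gain by unilaterally deviating.
Country 1's best responses — vs North: West (payoff 4); vs South: North (payoff 5); vs East: South (payoff 4).
Country 2's best responses — vs North: North (payoff 5); vs South: South (payoff 2); vs East: East (payoff 1); vs West: South (payoff 6).
No cell has both players best-responding. For instance, Country 1's best reply to North is West, but against West Country 2 prefers South over North.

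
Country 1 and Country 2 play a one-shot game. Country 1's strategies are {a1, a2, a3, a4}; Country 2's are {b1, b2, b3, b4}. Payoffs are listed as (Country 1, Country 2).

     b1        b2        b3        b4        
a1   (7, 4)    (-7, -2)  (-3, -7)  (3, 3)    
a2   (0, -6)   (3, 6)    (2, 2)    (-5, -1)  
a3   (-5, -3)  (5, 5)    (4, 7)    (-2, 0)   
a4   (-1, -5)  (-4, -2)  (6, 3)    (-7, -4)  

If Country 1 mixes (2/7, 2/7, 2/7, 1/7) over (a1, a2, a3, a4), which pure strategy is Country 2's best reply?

Country 2's best reply maximizes expected payoff against the mix.
b1: (2/7)·4 + (2/7)·(-6) + (2/7)·(-3) + (1/7)·(-5) = -15/7
b2: (2/7)·(-2) + (2/7)·6 + (2/7)·5 + (1/7)·(-2) = 16/7
b3: (2/7)·(-7) + (2/7)·2 + (2/7)·7 + (1/7)·3 = 1
b4: (2/7)·3 + (2/7)·(-1) + (2/7)·0 + (1/7)·(-4) = 0
Highest expected payoff is 16/7, from b2.

b2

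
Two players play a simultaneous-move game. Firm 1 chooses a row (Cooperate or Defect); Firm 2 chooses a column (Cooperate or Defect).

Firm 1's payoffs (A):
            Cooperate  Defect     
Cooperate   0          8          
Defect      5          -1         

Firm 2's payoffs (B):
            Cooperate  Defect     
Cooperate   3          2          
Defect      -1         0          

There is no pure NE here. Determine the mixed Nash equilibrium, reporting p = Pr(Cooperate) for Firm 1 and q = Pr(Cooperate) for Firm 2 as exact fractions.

Each player's mixing probability is pinned down by making the *other* player indifferent.
Firm 2 indifferent between Cooperate and Defect: p·3 + (1−p)·(-1) = p·2 + (1−p)·0 ⟹ (-1) + 4p = 0 + 2p ⟹ p = 1/2.
Firm 1 indifferent between Cooperate and Defect: q·0 + (1−q)·8 = q·5 + (1−q)·(-1) ⟹ 8 + (-8)q = (-1) + 6q ⟹ q = 9/14.

p = 1/2, q = 9/14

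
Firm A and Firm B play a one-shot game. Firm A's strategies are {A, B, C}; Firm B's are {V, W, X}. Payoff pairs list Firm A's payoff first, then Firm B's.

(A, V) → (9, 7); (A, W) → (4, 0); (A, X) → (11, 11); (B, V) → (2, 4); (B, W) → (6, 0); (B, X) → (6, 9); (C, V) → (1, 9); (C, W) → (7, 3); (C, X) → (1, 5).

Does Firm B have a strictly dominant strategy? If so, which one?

Check whether one of Firm B's strategies beats all alternatives regardless of what the opponent does.
V is not dominant: against A, X gives 11 > 7.
W is not dominant: against A, V gives 7 > 0.
X is not dominant: against C, V gives 9 > 5.
No single strategy is best against every opponent action.

None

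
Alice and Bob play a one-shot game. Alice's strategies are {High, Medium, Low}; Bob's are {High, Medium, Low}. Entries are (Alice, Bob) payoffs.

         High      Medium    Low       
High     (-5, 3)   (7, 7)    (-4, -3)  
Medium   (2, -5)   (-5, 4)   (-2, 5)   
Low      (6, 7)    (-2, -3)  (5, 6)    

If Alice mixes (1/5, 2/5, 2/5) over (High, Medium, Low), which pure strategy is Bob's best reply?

Compute Bob's expected payoff from each pure strategy against the given mix.
High: (1/5)·3 + (2/5)·(-5) + (2/5)·7 = 7/5
Medium: (1/5)·7 + (2/5)·4 + (2/5)·(-3) = 9/5
Low: (1/5)·(-3) + (2/5)·5 + (2/5)·6 = 19/5
Highest expected payoff is 19/5, from Low.

Low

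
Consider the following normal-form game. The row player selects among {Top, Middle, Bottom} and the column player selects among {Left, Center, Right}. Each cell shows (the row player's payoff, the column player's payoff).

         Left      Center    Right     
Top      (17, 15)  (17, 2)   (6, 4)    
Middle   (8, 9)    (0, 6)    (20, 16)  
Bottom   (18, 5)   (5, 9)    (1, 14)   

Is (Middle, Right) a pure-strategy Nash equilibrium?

Holding the column player at Right: the row player gets 20 from Middle, versus 6 from Top, 1 from Bottom. No profitable deviation for the row player.
Holding the row player at Middle: the column player gets 16 from Right, versus 9 from Left, 6 from Center. No profitable deviation for the column player either.

Yes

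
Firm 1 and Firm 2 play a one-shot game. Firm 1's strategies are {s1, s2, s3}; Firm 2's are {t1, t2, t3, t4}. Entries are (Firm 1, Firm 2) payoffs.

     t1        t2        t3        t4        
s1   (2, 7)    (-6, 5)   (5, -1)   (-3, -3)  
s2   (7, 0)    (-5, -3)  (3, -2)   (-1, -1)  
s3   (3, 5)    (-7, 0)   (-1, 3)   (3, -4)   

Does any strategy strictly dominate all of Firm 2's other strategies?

t1

Check whether one of Firm 2's strategies beats all alternatives regardless of what the opponent does.
t1 strictly dominates: vs s1: 7 > each of {5, -1, -3}; vs s2: 0 > each of {-3, -2, -1}; vs s3: 5 > each of {0, 3, -4}.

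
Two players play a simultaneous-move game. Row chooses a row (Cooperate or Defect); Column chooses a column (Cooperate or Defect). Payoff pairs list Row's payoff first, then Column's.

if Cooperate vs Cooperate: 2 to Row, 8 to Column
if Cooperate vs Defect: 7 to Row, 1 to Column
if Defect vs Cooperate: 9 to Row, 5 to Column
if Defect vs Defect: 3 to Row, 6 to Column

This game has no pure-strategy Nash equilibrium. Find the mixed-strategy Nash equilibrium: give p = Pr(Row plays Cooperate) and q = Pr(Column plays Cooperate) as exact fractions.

p = 1/8, q = 4/11

In a mixed NE each player is indifferent between their pure strategies, so the opponent's mix sets the indifference.
Column indifferent between Cooperate and Defect: p·8 + (1−p)·5 = p·1 + (1−p)·6 ⟹ 5 + 3p = 6 + (-5)p ⟹ p = 1/8.
Row indifferent between Cooperate and Defect: q·2 + (1−q)·7 = q·9 + (1−q)·3 ⟹ 7 + (-5)q = 3 + 6q ⟹ q = 4/11.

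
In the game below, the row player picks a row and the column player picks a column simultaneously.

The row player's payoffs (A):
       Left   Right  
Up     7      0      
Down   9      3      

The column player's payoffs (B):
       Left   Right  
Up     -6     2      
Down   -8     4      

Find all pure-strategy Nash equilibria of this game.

(Down, Right)

A profile is a Nash equilibrium when each player is best-responding to the other.
The row player's best responses — vs Left: Down (payoff 9); vs Right: Down (payoff 3).
The column player's best responses — vs Up: Right (payoff 2); vs Down: Right (payoff 4).
The only mutual best response is (Down, Right); neither player gains by switching there.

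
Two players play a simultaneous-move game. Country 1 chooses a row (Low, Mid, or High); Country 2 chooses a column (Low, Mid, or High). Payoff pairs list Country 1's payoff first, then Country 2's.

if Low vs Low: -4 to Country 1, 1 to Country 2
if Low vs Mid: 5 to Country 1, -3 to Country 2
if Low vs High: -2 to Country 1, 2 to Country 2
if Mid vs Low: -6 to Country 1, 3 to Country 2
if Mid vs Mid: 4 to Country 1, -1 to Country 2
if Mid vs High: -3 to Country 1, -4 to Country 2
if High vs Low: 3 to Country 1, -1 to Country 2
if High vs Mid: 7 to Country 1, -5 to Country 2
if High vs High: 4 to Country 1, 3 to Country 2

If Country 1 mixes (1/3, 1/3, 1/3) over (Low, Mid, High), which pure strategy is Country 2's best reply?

Compute Country 2's expected payoff from each pure strategy against the given mix.
Low: (1/3)·1 + (1/3)·3 + (1/3)·(-1) = 1
Mid: (1/3)·(-3) + (1/3)·(-1) + (1/3)·(-5) = -3
High: (1/3)·2 + (1/3)·(-4) + (1/3)·3 = 1/3
Highest expected payoff is 1, from Low.

Low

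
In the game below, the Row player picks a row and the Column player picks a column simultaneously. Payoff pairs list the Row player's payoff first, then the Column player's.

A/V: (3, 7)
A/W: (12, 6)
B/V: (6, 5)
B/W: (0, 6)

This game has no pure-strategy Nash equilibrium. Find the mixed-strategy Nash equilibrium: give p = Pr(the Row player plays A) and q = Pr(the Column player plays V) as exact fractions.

Each player's mixing probability is pinned down by making the *other* player indifferent.
The Column player indifferent between V and W: p·7 + (1−p)·5 = p·6 + (1−p)·6 ⟹ 5 + 2p = 6 + 0p ⟹ p = 1/2.
The Row player indifferent between A and B: q·3 + (1−q)·12 = q·6 + (1−q)·0 ⟹ 12 + (-9)q = 0 + 6q ⟹ q = 4/5.

p = 1/2, q = 4/5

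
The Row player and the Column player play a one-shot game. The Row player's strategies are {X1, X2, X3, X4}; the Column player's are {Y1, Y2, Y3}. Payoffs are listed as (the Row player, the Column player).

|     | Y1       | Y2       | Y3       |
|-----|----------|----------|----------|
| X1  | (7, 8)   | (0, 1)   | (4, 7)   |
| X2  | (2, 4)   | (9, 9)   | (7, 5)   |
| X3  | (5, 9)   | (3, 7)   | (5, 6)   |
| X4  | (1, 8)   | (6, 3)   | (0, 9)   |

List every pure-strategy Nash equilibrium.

Find each player's best response to every opponent strategy; NE are the intersections.
The Row player's best responses — vs Y1: X1 (payoff 7); vs Y2: X2 (payoff 9); vs Y3: X2 (payoff 7).
The Column player's best responses — vs X1: Y1 (payoff 8); vs X2: Y2 (payoff 9); vs X3: Y1 (payoff 9); vs X4: Y3 (payoff 9).
Mutual best responses occur at (X1, Y1) and (X2, Y2); at each, neither player gains by switching.

(X1, Y1) and (X2, Y2)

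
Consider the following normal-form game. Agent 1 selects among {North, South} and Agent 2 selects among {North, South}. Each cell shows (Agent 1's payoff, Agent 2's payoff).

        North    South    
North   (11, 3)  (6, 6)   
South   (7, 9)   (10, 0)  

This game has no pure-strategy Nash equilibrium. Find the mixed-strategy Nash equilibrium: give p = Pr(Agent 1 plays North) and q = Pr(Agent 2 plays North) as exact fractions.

p = 3/4, q = 1/2

In a mixed NE each player is indifferent between their pure strategies, so the opponent's mix sets the indifference.
Agent 2 indifferent between North and South: p·3 + (1−p)·9 = p·6 + (1−p)·0 ⟹ 9 + (-6)p = 0 + 6p ⟹ p = 3/4.
Agent 1 indifferent between North and South: q·11 + (1−q)·6 = q·7 + (1−q)·10 ⟹ 6 + 5q = 10 + (-3)q ⟹ q = 1/2.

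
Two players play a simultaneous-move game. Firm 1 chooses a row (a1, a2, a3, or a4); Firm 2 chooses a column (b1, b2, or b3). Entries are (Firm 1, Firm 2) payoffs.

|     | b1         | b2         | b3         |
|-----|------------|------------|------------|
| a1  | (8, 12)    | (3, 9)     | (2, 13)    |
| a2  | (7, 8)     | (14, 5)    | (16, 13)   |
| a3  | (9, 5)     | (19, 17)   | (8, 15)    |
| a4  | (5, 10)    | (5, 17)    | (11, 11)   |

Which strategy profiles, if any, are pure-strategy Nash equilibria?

(a2, b3) and (a3, b2)

A profile is a Nash equilibrium when each player is best-responding to the other.
Firm 1's best responses — vs b1: a3 (payoff 9); vs b2: a3 (payoff 19); vs b3: a2 (payoff 16).
Firm 2's best responses — vs a1: b3 (payoff 13); vs a2: b3 (payoff 13); vs a3: b2 (payoff 17); vs a4: b2 (payoff 17).
Mutual best responses occur at (a2, b3) and (a3, b2); at each, neither player gains by switching.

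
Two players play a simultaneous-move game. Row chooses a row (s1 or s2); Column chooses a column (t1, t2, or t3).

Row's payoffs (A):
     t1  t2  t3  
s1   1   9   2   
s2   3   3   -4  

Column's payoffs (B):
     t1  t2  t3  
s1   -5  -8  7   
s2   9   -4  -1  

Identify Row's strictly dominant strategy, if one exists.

Check whether one of Row's strategies beats all alternatives regardless of what the opponent does.
s1 is not dominant: against t1, s2 gives 3 > 1.
s2 is not dominant: against t2, s1 gives 9 > 3.
No single strategy is best against every opponent action.

None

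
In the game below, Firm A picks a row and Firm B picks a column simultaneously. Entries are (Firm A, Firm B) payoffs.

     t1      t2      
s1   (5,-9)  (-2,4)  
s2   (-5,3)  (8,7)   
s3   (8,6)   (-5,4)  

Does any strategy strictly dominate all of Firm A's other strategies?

A strategy is strictly dominant if it gives Firm A a strictly higher payoff than every other strategy, against every choice by the opponent.
s1 is not dominant: against t1, s3 gives 8 > 5.
s2 is not dominant: against t1, s1 gives 5 > -5.
s3 is not dominant: against t2, s1 gives -2 > -5.
No single strategy is best against every opponent action.

None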